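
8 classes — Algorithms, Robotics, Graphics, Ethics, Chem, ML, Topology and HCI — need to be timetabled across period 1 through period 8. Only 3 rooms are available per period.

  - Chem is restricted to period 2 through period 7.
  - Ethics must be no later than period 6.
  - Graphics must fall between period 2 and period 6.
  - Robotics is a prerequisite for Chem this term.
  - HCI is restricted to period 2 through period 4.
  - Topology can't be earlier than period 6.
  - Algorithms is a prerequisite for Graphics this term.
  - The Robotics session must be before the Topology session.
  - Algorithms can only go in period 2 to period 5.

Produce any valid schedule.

Ethics=period 1, ML=period 1, Robotics=period 1, Algorithms=period 2, Topology=period 6, HCI=period 2, Graphics=period 3, Chem=period 2

Checking: Robotics(period 1) before Chem(period 2); Algorithms(period 2) before Graphics(period 3); Robotics(period 1) before Topology(period 6); HCI=period 2 in [period 2,period 4]; Ethics=period 1 in [period 1,period 6]; Algorithms=period 2 in [period 2,period 5]; Topology=period 6 in [period 6,period 8]; Graphics=period 3 in [period 2,period 6]; Chem=period 2 in [period 2,period 7]; max 3 per period (cap 3).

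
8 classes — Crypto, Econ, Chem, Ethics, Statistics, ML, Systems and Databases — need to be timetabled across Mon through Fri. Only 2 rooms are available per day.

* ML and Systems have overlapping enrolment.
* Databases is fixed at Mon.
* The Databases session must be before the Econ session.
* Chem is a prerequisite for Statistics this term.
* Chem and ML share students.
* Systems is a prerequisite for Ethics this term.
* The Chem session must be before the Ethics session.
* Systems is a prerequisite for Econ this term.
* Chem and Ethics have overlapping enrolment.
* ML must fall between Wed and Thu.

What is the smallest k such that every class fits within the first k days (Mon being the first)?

4

The precedence chain requires at least 2 distinct days.
With at most 2 per day and 8 classes, at least 4 days are needed.
ML can't be placed before Wed — that is day 3 counting from Mon — so the schedule must run through at least 3 days.
4 works (last occupied day: Thu): for example Crypto -> Thu; Databases -> Mon; Systems -> Mon; ML -> Wed; Ethics -> Wed; Chem -> Tue; Econ -> Tue; Statistics -> Thu.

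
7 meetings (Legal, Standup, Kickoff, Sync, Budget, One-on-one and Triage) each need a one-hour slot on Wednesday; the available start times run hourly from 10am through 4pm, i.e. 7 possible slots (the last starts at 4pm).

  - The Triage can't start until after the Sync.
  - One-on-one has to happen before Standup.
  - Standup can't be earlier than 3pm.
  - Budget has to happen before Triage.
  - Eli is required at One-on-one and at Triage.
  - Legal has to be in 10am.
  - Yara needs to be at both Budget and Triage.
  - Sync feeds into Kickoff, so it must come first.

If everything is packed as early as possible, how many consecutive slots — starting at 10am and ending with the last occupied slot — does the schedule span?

The precedence chain requires at least 2 distinct slots.
Standup can't be placed before 3pm — that is slot 6 counting from 10am — so the schedule must run through at least 6 slots.
6 works (last occupied slot: 3pm): for example Budget -> 10am, One-on-one -> 10am, Standup -> 3pm, Kickoff -> 11am, Sync -> 10am, Triage -> 11am, Legal -> 10am.

6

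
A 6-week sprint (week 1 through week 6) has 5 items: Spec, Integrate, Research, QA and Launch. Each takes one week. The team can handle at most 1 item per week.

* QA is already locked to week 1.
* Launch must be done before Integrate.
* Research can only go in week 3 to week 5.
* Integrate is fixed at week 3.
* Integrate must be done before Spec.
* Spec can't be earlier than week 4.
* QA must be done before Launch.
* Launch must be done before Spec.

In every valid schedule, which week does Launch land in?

week 2

QA is fixed at week 1 and must come before Launch, so Launch is at least week 2.
Integrate is fixed at week 3 and must come after Launch, so Launch is at most week 2.
So Launch must be week 2.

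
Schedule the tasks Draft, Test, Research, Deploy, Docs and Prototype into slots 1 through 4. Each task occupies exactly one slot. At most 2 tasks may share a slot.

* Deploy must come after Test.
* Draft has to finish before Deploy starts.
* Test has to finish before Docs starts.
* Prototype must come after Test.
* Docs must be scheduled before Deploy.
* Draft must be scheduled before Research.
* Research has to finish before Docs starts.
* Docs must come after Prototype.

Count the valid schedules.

Enumerating: Draft in 1; Test in 1; Prototype in 2; Research in 2; Docs in 3; Deploy in 4.

1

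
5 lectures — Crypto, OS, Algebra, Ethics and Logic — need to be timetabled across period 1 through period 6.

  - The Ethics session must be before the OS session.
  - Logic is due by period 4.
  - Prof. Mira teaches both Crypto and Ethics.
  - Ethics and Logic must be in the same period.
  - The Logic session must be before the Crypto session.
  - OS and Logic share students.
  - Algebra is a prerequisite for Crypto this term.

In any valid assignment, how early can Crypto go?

Precedence pushes Crypto to at least period 2.
Crypto at period 2 is achievable: Algebra -> period 1, OS -> period 2, Logic -> period 1, Ethics -> period 1, Crypto -> period 2.

period 2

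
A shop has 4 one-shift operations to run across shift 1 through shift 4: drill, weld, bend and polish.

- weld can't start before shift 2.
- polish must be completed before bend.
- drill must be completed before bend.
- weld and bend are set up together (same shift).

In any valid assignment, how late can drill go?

shift 3

Downstream work caps drill at shift 3.
drill at shift 3 is achievable: drill -> shift 3, bend -> shift 4, weld -> shift 4, polish -> shift 1.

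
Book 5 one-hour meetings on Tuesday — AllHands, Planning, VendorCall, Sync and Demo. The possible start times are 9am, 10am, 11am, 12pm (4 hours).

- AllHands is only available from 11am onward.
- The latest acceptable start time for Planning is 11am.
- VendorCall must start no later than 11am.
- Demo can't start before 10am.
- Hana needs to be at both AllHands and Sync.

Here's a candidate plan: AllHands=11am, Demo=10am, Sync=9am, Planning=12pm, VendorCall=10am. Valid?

Invalid. The latest acceptable start time for Planning is 11am.

The latest acceptable start time for Planning is 11am — violated.
Hana needs to be at both AllHands and Sync — holds.
VendorCall must start no later than 11am — holds.
AllHands is only available from 11am onward — holds.
Demo can't start before 10am — holds.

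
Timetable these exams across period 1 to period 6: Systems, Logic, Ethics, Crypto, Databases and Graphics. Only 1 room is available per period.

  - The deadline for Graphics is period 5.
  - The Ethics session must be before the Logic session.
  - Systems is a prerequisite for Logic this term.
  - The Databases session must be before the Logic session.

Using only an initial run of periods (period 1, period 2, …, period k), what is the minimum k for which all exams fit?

The precedence chain requires at least 2 distinct periods.
With at most 1 per period and 6 exams, at least 6 periods are needed.
6 works (last occupied period: period 6): for example Graphics in period 1, Ethics in period 3, Databases in period 4, Systems in period 2, Logic in period 5, Crypto in period 6.

6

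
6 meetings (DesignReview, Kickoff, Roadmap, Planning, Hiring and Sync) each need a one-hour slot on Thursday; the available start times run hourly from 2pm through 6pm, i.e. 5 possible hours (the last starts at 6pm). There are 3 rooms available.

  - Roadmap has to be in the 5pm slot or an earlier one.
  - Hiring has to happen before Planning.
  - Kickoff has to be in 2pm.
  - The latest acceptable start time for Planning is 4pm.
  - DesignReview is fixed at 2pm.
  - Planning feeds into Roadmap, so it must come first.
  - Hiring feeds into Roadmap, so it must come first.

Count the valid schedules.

Splitting on Roadmap: it can be 4pm (4), 5pm (13). Listing each branch's schedules as (DesignReview, Kickoff, Planning, Hiring, Sync):
Roadmap=4pm: (2pm,2pm,3pm,2pm,3pm) (2pm,2pm,3pm,2pm,4pm) (2pm,2pm,3pm,2pm,5pm) (2pm,2pm,3pm,2pm,6pm) — 4.
Roadmap=5pm: (2pm,2pm,3pm,2pm,3pm) (2pm,2pm,3pm,2pm,4pm) (2pm,2pm,3pm,2pm,5pm) (2pm,2pm,3pm,2pm,6pm) (2pm,2pm,4pm,2pm,3pm) (2pm,2pm,4pm,2pm,4pm) (2pm,2pm,4pm,2pm,5pm) (2pm,2pm,4pm,2pm,6pm) (2pm,2pm,4pm,3pm,2pm) (2pm,2pm,4pm,3pm,3pm) (2pm,2pm,4pm,3pm,4pm) (2pm,2pm,4pm,3pm,5pm) (2pm,2pm,4pm,3pm,6pm) — 13.
Summing: 4 + 13 = 17.

17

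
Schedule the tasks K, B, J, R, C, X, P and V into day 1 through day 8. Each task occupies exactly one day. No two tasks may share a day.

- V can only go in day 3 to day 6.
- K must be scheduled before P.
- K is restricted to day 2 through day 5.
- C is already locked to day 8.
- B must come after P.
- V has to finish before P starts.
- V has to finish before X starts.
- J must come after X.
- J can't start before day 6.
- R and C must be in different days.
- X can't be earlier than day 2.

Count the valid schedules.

5

Splitting on B: it can be day 5 (1), day 6 (2), day 7 (2). Listing each branch's schedules as (K, J, R, C, X, P, V) by day number:
B=day 5: (2,7,1,8,6,4,3) — 1.
B=day 6: (2,7,1,8,4,5,3) (2,7,1,8,5,4,3) — 2.
B=day 7: (2,6,1,8,4,5,3) (2,6,1,8,5,4,3) — 2.
Summing: 1 + 2 + 2 = 5.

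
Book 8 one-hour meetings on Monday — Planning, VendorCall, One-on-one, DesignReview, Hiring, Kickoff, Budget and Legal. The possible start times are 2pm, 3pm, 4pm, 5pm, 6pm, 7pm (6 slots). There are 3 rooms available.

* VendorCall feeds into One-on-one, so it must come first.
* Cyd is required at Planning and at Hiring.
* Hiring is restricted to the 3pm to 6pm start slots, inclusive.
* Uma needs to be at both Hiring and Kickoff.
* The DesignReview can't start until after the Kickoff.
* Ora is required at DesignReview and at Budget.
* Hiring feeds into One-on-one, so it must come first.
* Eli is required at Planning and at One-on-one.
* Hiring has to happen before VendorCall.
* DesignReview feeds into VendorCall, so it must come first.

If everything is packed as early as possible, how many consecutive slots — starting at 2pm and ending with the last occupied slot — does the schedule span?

The precedence chain requires at least 4 distinct slots.
With at most 3 per slot and 8 meetings, at least 3 slots are needed.
4 works (last occupied slot: 5pm): for example VendorCall in 4pm, Kickoff in 2pm, Legal in 3pm, DesignReview in 3pm, Budget in 2pm, Planning in 2pm, Hiring in 3pm, One-on-one in 5pm.

4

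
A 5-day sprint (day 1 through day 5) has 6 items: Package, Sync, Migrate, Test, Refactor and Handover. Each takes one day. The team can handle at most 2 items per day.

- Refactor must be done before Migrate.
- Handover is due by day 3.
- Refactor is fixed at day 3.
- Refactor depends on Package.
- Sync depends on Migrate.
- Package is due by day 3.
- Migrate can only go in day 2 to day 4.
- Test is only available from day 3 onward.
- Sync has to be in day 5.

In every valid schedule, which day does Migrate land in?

Refactor is fixed at day 3 and must come before Migrate, so Migrate is at least day 4.
Sync is fixed at day 5 and must come after Migrate, so Migrate is at most day 4.
So Migrate must be day 4.

day 4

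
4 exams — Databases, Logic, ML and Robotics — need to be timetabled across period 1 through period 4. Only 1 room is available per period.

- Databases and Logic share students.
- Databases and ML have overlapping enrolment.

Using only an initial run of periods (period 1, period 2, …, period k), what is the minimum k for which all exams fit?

4

With at most 1 per period and 4 exams, at least 4 periods are needed.
4 works (last occupied period: period 4): for example Logic -> period 2, ML -> period 3, Robotics -> period 4, Databases -> period 1.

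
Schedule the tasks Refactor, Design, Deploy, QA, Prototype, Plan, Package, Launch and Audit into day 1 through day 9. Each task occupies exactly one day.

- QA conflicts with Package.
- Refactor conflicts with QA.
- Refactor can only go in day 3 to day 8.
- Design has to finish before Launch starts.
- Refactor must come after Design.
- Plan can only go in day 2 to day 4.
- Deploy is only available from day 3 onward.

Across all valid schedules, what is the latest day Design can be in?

day 7

Downstream work caps Design at day 7.
Design at day 7 is achievable: QA in day 1, Plan in day 2, Audit in day 1, Design in day 7, Refactor in day 8, Deploy in day 3, Prototype in day 1, Package in day 2, Launch in day 8.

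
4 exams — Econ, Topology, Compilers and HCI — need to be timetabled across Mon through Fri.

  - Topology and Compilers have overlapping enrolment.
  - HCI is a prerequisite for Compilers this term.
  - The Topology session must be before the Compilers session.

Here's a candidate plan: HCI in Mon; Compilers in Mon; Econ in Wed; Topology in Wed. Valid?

Topology and Compilers have overlapping enrolment — holds.
HCI is a prerequisite for Compilers this term — violated.
The Topology session must be before the Compilers session — violated.

Invalid. The Topology session must be before the Compilers session.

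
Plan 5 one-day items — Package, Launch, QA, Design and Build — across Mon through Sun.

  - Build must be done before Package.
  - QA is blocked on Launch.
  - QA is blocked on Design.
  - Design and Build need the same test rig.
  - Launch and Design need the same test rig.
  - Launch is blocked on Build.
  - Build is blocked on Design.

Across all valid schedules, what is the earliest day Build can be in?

Precedence pushes Build to at least Tue; downstream work caps Build at Fri.
Build at Tue is achievable: Build -> Tue, Package -> Wed, Design -> Mon, Launch -> Wed, QA -> Thu.

Tue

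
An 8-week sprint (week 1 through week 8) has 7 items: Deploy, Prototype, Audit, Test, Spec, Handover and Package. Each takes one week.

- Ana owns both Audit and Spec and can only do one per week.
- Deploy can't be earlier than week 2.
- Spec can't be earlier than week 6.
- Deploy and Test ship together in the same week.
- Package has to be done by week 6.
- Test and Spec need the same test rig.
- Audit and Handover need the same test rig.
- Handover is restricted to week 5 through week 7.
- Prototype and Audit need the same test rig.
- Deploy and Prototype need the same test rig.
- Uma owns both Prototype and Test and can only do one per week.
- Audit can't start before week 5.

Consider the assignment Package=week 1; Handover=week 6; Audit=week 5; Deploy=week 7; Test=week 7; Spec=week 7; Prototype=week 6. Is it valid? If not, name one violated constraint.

Invalid. Test and Spec need the same test rig.

Test and Spec need the same test rig — violated.
Spec can't be earlier than week 6 — holds.
Deploy can't be earlier than week 2 — holds.
Ana owns both Audit and Spec and can only do one per week — holds.
Deploy and Test ship together in the same week — holds.
Package has to be done by week 6 — holds.
Deploy and Prototype need the same test rig — holds.
Handover is restricted to week 5 through week 7 — holds.
Audit and Handover need the same test rig — holds.
Audit can't start before week 5 — holds.
Prototype and Audit need the same test rig — holds.
Uma owns both Prototype and Test and can only do one per week — holds.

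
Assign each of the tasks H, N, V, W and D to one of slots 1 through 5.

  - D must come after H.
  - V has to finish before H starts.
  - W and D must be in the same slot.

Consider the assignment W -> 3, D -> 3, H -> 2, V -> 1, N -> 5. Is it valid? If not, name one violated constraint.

D must come after H — holds.
V has to finish before H starts — holds.
W and D must be in the same slot — holds.

Yes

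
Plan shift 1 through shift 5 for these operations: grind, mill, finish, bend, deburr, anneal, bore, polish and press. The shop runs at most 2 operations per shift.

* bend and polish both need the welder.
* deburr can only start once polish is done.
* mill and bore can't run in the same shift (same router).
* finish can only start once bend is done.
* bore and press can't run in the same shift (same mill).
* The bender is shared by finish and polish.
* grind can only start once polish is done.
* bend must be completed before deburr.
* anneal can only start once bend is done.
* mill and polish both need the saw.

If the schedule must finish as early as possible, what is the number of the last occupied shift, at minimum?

shift 5

The precedence chain requires at least 2 distinct shifts.
With at most 2 per shift and 9 operations, at least 5 shifts are needed.
5 works (last occupied shift: shift 5): for example anneal in shift 2; mill in shift 1; bore in shift 4; deburr in shift 3; press in shift 5; bend in shift 1; polish in shift 2; grind in shift 3; finish in shift 4.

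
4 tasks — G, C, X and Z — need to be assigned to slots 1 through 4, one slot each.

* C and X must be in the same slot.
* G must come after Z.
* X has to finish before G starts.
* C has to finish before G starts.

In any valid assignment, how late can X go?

3

Downstream work caps X at 3.
X at 3 is achievable: Z -> 1; G -> 4; C -> 3; X -> 3.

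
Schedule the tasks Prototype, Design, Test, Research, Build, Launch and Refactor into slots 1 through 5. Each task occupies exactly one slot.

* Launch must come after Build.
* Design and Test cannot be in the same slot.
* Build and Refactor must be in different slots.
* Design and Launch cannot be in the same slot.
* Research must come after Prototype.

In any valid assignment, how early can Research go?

2

Precedence pushes Research to at least 2.
Research at 2 is achievable: Research in 2; Prototype in 1; Launch in 2; Build in 1; Refactor in 2; Design in 1; Test in 2.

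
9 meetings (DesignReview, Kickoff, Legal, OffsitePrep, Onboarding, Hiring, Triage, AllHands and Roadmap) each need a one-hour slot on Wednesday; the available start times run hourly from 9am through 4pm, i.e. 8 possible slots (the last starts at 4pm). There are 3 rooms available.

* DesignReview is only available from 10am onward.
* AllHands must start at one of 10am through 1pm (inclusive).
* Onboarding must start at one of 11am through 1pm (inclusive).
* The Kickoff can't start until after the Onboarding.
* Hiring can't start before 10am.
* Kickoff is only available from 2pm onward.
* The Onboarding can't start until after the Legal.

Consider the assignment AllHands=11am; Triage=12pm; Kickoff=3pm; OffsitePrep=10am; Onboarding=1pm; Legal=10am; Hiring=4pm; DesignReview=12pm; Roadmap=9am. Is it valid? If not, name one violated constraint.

AllHands must start at one of 10am through 1pm (inclusive) — holds.
DesignReview is only available from 10am onward — holds.
Kickoff is only available from 2pm onward — holds.
There are 3 rooms available — holds.
The Kickoff can't start until after the Onboarding — holds.
Onboarding must start at one of 11am through 1pm (inclusive) — holds.
Hiring can't start before 10am — holds.
The Onboarding can't start until after the Legal — holds.

Yes, all constraints hold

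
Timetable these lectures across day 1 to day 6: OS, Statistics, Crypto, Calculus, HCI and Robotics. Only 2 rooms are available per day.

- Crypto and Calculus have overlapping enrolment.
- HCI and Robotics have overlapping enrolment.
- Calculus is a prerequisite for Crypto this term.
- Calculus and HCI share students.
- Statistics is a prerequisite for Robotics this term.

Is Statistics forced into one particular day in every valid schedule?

No

Statistics can be day 1 (e.g. Crypto -> day 2, HCI -> day 3, Statistics -> day 1, Calculus -> day 1, OS -> day 3, Robotics -> day 2) or day 2 (e.g. OS in day 1; Statistics in day 2; Crypto in day 2; Calculus in day 1; HCI in day 4; Robotics in day 3).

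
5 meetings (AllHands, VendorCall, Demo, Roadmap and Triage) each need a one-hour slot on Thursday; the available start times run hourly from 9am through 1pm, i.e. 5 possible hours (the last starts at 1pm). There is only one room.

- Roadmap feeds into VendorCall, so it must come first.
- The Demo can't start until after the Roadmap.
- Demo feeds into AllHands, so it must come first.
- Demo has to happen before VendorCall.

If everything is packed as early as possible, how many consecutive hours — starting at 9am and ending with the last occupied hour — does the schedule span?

The precedence chain requires at least 3 distinct hours.
With at most 1 per hour and 5 meetings, at least 5 hours are needed.
5 works (last occupied hour: 1pm): for example VendorCall -> 11am, AllHands -> 12pm, Triage -> 1pm, Demo -> 10am, Roadmap -> 9am.

5 hours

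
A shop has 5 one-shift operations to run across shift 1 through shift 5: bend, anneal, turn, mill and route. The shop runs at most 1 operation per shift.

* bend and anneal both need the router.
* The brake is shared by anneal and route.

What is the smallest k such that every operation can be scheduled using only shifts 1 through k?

With at most 1 per shift and 5 operations, at least 5 shifts are needed.
5 works (last occupied shift: shift 5): for example mill=shift 4, route=shift 5, anneal=shift 2, turn=shift 3, bend=shift 1.

5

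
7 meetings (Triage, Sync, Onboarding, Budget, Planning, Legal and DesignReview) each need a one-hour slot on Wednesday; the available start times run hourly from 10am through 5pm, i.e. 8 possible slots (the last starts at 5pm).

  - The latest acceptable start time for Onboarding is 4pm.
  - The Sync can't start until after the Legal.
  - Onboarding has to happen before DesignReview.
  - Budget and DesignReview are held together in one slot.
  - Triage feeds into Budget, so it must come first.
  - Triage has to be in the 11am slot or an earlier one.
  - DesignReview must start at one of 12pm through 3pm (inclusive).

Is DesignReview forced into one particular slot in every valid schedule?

DesignReview can be 12pm (e.g. Planning in 10am, Onboarding in 10am, DesignReview in 12pm, Legal in 10am, Sync in 11am, Budget in 12pm, Triage in 10am) or 1pm (e.g. Legal=10am, Sync=11am, Planning=10am, Budget=1pm, Triage=10am, Onboarding=10am, DesignReview=1pm).

No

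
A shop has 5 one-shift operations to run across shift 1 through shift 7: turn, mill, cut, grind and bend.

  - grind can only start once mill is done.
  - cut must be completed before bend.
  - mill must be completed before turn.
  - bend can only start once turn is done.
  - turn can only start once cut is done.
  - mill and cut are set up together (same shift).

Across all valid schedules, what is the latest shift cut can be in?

shift 5

Downstream work caps cut at shift 5.
cut at shift 5 is achievable: turn=shift 6, mill=shift 5, cut=shift 5, bend=shift 7, grind=shift 6.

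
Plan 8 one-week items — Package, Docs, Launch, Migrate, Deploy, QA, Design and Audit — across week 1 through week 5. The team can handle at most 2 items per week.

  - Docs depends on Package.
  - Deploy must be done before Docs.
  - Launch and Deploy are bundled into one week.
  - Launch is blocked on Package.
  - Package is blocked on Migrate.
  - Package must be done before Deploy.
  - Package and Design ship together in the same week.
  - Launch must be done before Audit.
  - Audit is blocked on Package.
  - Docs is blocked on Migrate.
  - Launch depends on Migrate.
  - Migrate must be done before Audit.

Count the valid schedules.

Splitting on Package: it can be week 2 (12), week 3 (4). Listing each branch's schedules as (Docs, Launch, Migrate, Deploy, QA, Design, Audit) by week number:
Package=week 2: (4,3,1,3,1,2,4) (4,3,1,3,1,2,5) (4,3,1,3,4,2,5) (4,3,1,3,5,2,4) (4,3,1,3,5,2,5) (5,3,1,3,1,2,4) (5,3,1,3,1,2,5) (5,3,1,3,4,2,4) (5,3,1,3,4,2,5) (5,3,1,3,5,2,4) (5,4,1,4,1,2,5) (5,4,1,4,3,2,5) — 12.
Package=week 3: (5,4,1,4,1,3,5) (5,4,1,4,2,3,5) (5,4,2,4,1,3,5) (5,4,2,4,2,3,5) — 4.
Summing: 12 + 4 = 16.

16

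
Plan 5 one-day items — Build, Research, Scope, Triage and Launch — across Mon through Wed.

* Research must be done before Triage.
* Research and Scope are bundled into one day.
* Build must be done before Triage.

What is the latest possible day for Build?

Tue

Downstream work caps Build at Tue.
Build at Tue is achievable: Build in Tue; Research in Mon; Triage in Wed; Scope in Mon; Launch in Mon.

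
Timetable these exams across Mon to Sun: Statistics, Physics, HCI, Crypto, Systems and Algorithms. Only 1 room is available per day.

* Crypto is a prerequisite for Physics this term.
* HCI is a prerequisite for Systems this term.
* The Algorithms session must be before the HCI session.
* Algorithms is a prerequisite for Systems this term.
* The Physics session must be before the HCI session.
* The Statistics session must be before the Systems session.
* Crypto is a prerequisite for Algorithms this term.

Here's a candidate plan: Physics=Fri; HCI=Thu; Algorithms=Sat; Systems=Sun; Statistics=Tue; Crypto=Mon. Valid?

Algorithms is a prerequisite for Systems this term — holds.
The Statistics session must be before the Systems session — holds.
The Algorithms session must be before the HCI session — violated.
Crypto is a prerequisite for Algorithms this term — holds.
The Physics session must be before the HCI session — violated.
Only 1 room is available per day — holds.
HCI is a prerequisite for Systems this term — holds.
Crypto is a prerequisite for Physics this term — holds.

No. The Algorithms session must be before the HCI session is not satisfied.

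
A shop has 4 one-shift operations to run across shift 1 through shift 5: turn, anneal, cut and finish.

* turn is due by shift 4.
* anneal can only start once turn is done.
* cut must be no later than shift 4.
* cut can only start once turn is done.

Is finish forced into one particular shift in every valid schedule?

finish can be shift 1 (e.g. anneal=shift 2, finish=shift 1, cut=shift 2, turn=shift 1) or shift 2 (e.g. finish=shift 2; cut=shift 2; turn=shift 1; anneal=shift 2).

No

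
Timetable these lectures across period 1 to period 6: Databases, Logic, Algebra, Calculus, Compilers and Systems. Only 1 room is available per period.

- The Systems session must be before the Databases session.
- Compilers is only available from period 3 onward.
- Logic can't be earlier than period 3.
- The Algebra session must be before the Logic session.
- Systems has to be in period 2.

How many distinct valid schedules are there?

Splitting on Databases: it can be period 3 (9), period 4 (9), period 5 (9), period 6 (9). Listing each branch's schedules as (Logic, Algebra, Calculus, Compilers, Systems) by period number:
Databases=period 3: (4,1,5,6,2) (4,1,6,5,2) (5,1,4,6,2) (5,1,6,4,2) (5,4,1,6,2) (6,1,4,5,2) (6,1,5,4,2) (6,4,1,5,2) (6,5,1,4,2) — 9.
Databases=period 4: (3,1,5,6,2) (3,1,6,5,2) (5,1,3,6,2) (5,1,6,3,2) (5,3,1,6,2) (6,1,3,5,2) (6,1,5,3,2) (6,3,1,5,2) (6,5,1,3,2) — 9.
Databases=period 5: (3,1,4,6,2) (3,1,6,4,2) (4,1,3,6,2) (4,1,6,3,2) (4,3,1,6,2) (6,1,3,4,2) (6,1,4,3,2) (6,3,1,4,2) (6,4,1,3,2) — 9.
Databases=period 6: (3,1,4,5,2) (3,1,5,4,2) (4,1,3,5,2) (4,1,5,3,2) (4,3,1,5,2) (5,1,3,4,2) (5,1,4,3,2) (5,3,1,4,2) (5,4,1,3,2) — 9.
Summing: 9 + 9 + 9 + 9 = 36.

36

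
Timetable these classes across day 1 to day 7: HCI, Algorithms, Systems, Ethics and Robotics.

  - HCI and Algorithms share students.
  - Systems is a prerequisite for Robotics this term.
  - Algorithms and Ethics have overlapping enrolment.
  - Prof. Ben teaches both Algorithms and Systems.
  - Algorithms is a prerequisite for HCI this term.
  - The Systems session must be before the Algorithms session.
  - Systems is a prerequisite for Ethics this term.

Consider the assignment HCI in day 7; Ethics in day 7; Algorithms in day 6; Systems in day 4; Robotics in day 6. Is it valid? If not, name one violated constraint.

Prof. Ben teaches both Algorithms and Systems — holds.
Algorithms is a prerequisite for HCI this term — holds.
HCI and Algorithms share students — holds.
The Systems session must be before the Algorithms session — holds.
Systems is a prerequisite for Robotics this term — holds.
Systems is a prerequisite for Ethics this term — holds.
Algorithms and Ethics have overlapping enrolment — holds.

Valid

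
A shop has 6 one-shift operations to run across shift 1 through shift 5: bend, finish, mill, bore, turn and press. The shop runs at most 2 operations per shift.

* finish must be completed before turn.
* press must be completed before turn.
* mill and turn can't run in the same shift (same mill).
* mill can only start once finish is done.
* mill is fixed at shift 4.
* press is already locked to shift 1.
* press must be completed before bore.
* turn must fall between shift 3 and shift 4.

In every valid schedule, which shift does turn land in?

shift 3

turn's window is shift 3–shift 4.
mill is fixed at shift 4, and turn can't share a shift with mill.
So turn must be shift 3.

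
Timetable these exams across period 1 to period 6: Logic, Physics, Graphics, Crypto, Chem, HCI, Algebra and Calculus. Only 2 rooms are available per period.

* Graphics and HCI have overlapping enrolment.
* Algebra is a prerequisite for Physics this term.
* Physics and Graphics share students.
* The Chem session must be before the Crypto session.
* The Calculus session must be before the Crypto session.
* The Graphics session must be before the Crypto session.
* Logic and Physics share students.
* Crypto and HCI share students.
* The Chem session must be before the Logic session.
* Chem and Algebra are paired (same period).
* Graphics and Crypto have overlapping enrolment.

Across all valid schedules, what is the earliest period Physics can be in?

period 2

Precedence pushes Physics to at least period 2.
Physics at period 2 is achievable: Calculus -> period 2, HCI -> period 5, Physics -> period 2, Logic -> period 3, Algebra -> period 1, Graphics -> period 3, Crypto -> period 4, Chem -> period 1.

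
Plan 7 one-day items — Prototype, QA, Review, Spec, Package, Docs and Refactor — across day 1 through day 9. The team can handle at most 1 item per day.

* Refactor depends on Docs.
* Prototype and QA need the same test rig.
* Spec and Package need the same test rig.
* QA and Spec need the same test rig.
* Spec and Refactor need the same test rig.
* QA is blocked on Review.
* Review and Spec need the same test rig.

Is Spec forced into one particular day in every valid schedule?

Spec can be day 1 (e.g. Review -> day 2; Prototype -> day 6; Spec -> day 1; Package -> day 7; Docs -> day 4; QA -> day 3; Refactor -> day 5) or day 2 (e.g. QA in day 3, Refactor in day 5, Docs in day 4, Spec in day 2, Prototype in day 6, Package in day 7, Review in day 1).

No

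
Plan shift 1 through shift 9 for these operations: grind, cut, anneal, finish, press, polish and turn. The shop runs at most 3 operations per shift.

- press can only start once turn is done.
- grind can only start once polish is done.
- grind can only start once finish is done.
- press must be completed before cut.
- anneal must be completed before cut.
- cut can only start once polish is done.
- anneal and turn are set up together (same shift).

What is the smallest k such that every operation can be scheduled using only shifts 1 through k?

3 shifts

The precedence chain requires at least 3 distinct shifts.
With at most 3 per shift and 7 operations, at least 3 shifts are needed.
3 works (last occupied shift: shift 3): for example finish in shift 2; anneal in shift 1; cut in shift 3; polish in shift 1; grind in shift 3; press in shift 2; turn in shift 1.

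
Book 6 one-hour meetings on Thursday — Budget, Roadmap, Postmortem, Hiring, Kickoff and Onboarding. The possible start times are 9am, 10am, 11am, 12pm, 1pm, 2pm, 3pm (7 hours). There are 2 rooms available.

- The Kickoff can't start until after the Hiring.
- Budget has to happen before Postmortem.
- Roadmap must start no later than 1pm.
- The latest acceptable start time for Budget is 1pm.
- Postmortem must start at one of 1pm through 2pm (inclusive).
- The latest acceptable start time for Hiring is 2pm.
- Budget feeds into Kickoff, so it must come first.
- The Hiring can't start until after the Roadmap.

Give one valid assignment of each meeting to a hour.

Postmortem in 1pm; Hiring in 10am; Budget in 9am; Kickoff in 11am; Roadmap in 9am; Onboarding in 10am

Checking: Budget(9am) before Postmortem(1pm); Roadmap(9am) before Hiring(10am); Hiring(10am) before Kickoff(11am); Budget(9am) before Kickoff(11am); Budget=9am in [9am,1pm]; Postmortem=1pm in [1pm,2pm]; Roadmap=9am in [9am,1pm]; Hiring=10am in [9am,2pm]; max 2 per hour (cap 2).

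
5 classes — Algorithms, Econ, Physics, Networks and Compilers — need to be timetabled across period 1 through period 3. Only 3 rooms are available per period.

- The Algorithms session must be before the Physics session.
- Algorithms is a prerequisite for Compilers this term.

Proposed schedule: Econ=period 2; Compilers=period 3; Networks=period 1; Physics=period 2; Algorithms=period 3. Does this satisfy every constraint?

The Algorithms session must be before the Physics session — violated.
Algorithms is a prerequisite for Compilers this term — violated.
Only 3 rooms are available per period — holds.

No. The Algorithms session must be before the Physics session is not satisfied.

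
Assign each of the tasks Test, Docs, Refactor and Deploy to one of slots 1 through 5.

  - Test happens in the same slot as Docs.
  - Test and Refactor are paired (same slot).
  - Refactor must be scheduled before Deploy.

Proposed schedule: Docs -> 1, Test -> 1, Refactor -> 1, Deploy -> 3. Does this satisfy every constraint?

Yes, all constraints hold

Test happens in the same slot as Docs — holds.
Refactor must be scheduled before Deploy — holds.
Test and Refactor are paired (same slot) — holds.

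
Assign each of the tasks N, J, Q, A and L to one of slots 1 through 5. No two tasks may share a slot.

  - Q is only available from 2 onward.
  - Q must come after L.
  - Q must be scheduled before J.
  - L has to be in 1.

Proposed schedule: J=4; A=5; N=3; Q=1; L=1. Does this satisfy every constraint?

No — it violates: Q is only available from 2 onward

Q must come after L — violated.
Q is only available from 2 onward — violated.
L has to be in 1 — holds.
No two tasks may share a slot — violated.
Q must be scheduled before J — holds.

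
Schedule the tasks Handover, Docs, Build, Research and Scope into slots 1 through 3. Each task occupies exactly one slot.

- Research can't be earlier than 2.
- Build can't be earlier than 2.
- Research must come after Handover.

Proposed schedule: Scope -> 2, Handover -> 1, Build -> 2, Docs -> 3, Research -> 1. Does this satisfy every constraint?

Invalid. Research can't be earlier than 2.

Research must come after Handover — violated.
Build can't be earlier than 2 — holds.
Research can't be earlier than 2 — violated.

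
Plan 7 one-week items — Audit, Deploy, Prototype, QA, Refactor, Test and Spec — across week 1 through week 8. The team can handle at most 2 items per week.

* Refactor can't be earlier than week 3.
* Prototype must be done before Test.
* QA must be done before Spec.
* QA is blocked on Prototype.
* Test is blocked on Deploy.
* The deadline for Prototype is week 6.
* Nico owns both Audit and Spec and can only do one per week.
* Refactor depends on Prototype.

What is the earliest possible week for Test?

Precedence pushes Test to at least week 2.
Test at week 2 is achievable: Deploy=week 1; QA=week 2; Refactor=week 3; Audit=week 4; Prototype=week 1; Spec=week 3; Test=week 2.

week 2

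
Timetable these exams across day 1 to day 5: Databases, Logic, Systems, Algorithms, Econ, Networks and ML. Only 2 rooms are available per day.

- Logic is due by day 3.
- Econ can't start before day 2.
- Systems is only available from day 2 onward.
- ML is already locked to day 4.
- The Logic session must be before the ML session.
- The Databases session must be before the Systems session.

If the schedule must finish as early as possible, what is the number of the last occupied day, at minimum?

day 4

The precedence chain requires at least 2 distinct days.
With at most 2 per day and 7 exams, at least 4 days are needed.
ML can't be placed before day 4, so the schedule must run through at least day 4.
4 works (last occupied day: day 4): for example ML=day 4, Econ=day 2, Systems=day 2, Logic=day 1, Databases=day 1, Algorithms=day 3, Networks=day 3.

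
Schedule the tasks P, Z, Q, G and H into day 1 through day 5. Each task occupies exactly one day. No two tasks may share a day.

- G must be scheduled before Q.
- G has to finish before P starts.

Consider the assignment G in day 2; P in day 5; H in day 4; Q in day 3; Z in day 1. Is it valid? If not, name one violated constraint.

G must be scheduled before Q — holds.
G has to finish before P starts — holds.
No two tasks may share a day — holds.

Yes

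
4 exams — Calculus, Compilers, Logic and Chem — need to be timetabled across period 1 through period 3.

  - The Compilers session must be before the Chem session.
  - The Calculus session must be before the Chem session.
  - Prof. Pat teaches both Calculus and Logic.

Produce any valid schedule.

Logic=period 2; Compilers=period 1; Calculus=period 1; Chem=period 2

Checking: Compilers(period 1) before Chem(period 2); Calculus(period 1) before Chem(period 2); Calculus(period 1) != Logic(period 2).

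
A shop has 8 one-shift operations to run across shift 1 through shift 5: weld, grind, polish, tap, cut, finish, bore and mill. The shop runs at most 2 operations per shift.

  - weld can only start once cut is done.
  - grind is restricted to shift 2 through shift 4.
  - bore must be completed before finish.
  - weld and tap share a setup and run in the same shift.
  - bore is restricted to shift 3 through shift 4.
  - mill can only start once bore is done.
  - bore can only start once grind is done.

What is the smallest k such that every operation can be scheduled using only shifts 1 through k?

The precedence chain requires at least 3 distinct shifts.
With at most 2 per shift and 8 operations, at least 4 shifts are needed.
Propagating the time windows through the other constraints, finish can't land before shift 4, so the schedule must run through at least shift 4.
Could 4 shifts be enough, i.e. nothing placed later than shift 4? First, grind's window within 4 shifts is {shift 2, shift 3, shift 4}; bore's window within 4 shifts is {shift 3, shift 4}; mill must come after bore (at shift 3 or later) → {shift 4}; bore must come before mill (at shift 4 or earlier) → {shift 3}; finish must come after bore (at shift 3 or later) → {shift 4}; weld must come after cut (at shift 1 or later) → {shift 2, shift 3, shift 4}; grind must come before bore (at shift 3 or earlier) → {shift 2}; tap must be in the same shift as weld (in {shift 2, shift 3, shift 4}) → {shift 2, shift 3, shift 4}; weld can't use shift 4, already full with finish and mill (limit 2) → {shift 2, shift 3}; tap can't use shift 4, already full with finish and mill (limit 2) → {shift 2, shift 3}. weld could then only be at {shift 2, shift 3}; try each:
- suppose weld is at shift 2; tap must be in the same shift as weld (in {shift 2}) → {shift 2}; that puts weld, grind and tap all in shift 2 — more than 2 per shift.
- suppose weld is at shift 3; tap must be in the same shift as weld (in {shift 3}) → {shift 3}; that puts weld, tap and bore all in shift 3 — more than 2 per shift.
Every option fails, so 4 shifts is not enough.
5 works (last occupied shift: shift 5): for example polish=shift 1, bore=shift 3, tap=shift 4, finish=shift 5, mill=shift 5, grind=shift 2, weld=shift 4, cut=shift 1.

5 shifts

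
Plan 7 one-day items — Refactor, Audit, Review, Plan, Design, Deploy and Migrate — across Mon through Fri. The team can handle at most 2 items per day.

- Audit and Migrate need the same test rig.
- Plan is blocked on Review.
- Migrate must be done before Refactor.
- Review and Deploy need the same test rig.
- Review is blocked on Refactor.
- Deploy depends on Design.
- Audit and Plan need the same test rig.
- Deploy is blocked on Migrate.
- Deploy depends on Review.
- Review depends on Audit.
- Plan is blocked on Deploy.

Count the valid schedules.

Enumerating: Audit -> Tue, Refactor -> Tue, Migrate -> Mon, Design -> Mon, Review -> Wed, Deploy -> Thu, Plan -> Fri | Plan in Fri, Refactor in Tue, Review in Wed, Deploy in Thu, Design in Wed, Audit in Tue, Migrate in Mon.

2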